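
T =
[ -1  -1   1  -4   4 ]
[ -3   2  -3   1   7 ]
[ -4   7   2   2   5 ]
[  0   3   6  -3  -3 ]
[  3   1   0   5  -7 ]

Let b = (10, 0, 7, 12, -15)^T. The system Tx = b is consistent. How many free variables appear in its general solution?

Row reduce the augmented matrix [T | b].
R2 ← R2 − (3)·R1: [0, 5, -6, 13, -5, -30]
R3 ← R3 − (4)·R1: [0, 11, -2, 18, -11, -33]
R5 ← R5 + (3)·R1: [0, -2, 3, -7, 5, 15]
R3 ← R3 − (11/5)·R2: [0, 0, 56/5, -53/5, 0, 33]
R4 ← R4 − (3/5)·R2: [0, 0, 48/5, -54/5, 0, 30]
R5 ← R5 + (2/5)·R2: [0, 0, 3/5, -9/5, 3, 3]
R4 ← R4 − (6/7)·R3: [0, 0, 0, -12/7, 0, 12/7]
R5 ← R5 − (3/56)·R3: [0, 0, 0, -69/56, 3, 69/56]
R5 ← R5 − (23/32)·R4: [0, 0, 0, 0, 3, 0]
The echelon form has 5 nonzero rows, and every pivot lies in the first 5 columns, so rank(T) = rank([T|b]) = 5.
The system is consistent.
Free variables = (unknowns) − (rank) = 5 − 5 = 0.

0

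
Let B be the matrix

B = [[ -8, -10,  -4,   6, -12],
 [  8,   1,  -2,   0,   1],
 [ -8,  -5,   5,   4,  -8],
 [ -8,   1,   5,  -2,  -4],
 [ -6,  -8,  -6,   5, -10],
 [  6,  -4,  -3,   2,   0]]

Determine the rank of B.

Row reduce to echelon form.
R2 ← R2 + R1: [0, -9, -6, 6, -11]
R3 ← R3 − R1: [0, 5, 9, -2, 4]
R4 ← R4 − R1: [0, 11, 9, -8, 8]
R5 ← R5 − (3/4)·R1: [0, -1/2, -3, 1/2, -1]
R6 ← R6 + (3/4)·R1: [0, -23/2, -6, 13/2, -9]
R3 ← R3 + (5/9)·R2: [0, 0, 17/3, 4/3, -19/9]
R4 ← R4 + (11/9)·R2: [0, 0, 5/3, -2/3, -49/9]
R5 ← R5 − (1/18)·R2: [0, 0, -8/3, 1/6, -7/18]
R6 ← R6 − (23/18)·R2: [0, 0, 5/3, -7/6, 91/18]
R4 ← R4 − (5/17)·R3: [0, 0, 0, -18/17, -82/17]
R5 ← R5 + (8/17)·R3: [0, 0, 0, 27/34, -47/34]
R6 ← R6 − (5/17)·R3: [0, 0, 0, -53/34, 193/34]
R5 ← R5 + (3/4)·R4: [0, 0, 0, 0, -5]
R6 ← R6 − (53/36)·R4: [0, 0, 0, 0, 115/9]
R6 ← R6 + (23/9)·R5: [0, 0, 0, 0, 0]
Echelon form has 5 nonzero rows, so rank(B) = 5.

5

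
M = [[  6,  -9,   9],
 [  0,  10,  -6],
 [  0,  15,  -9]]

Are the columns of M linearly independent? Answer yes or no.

Row reduce M to echelon form.
R3 ← R3 − (3/2)·R2: [0, 0, 0]
2 pivots among 3 columns.
Only 2 < 3 pivot columns, so the columns are linearly dependent.

no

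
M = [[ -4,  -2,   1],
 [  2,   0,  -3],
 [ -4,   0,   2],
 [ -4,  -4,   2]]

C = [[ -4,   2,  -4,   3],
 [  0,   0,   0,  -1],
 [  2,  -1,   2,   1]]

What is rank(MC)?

2

First compute MC:
[[ 18,  -9,  18,  -9],
 [-14,   7, -14,   3],
 [ 20, -10,  20, -10],
 [ 20, -10,  20,  -6]]
Now row reduce the product.
R2 ← R2 + (7/9)·R1: [0, 0, 0, -4]
R3 ← R3 − (10/9)·R1: [0, 0, 0, 0]
R4 ← R4 − (10/9)·R1: [0, 0, 0, 4]
R4 ← R4 + R2: [0, 0, 0, 0]
2 nonzero rows, so rank(MC) = 2.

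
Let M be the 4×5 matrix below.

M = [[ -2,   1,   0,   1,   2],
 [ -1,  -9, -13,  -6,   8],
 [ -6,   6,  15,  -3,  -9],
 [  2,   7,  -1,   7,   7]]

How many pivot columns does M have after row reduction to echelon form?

4

Row reduce to echelon form.
R2 ← R2 − (1/2)·R1: [0, -19/2, -13, -13/2, 7]
R3 ← R3 − (3)·R1: [0, 3, 15, -6, -15]
R4 ← R4 + R1: [0, 8, -1, 8, 9]
R3 ← R3 + (6/19)·R2: [0, 0, 207/19, -153/19, -243/19]
R4 ← R4 + (16/19)·R2: [0, 0, -227/19, 48/19, 283/19]
R4 ← R4 + (227/207)·R3: [0, 0, 0, -145/23, 20/23]
Echelon form has 4 nonzero rows, so rank(M) = 4.
Each nonzero row contributes one pivot column: 4 pivot columns.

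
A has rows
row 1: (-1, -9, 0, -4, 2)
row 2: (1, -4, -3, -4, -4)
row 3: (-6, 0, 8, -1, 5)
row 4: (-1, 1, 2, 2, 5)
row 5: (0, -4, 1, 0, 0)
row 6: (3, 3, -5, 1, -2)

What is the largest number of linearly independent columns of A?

5

Row reduce to echelon form.
R2 ← R2 + R1: [0, -13, -3, -8, -2]
R3 ← R3 − (6)·R1: [0, 54, 8, 23, -7]
R4 ← R4 − R1: [0, 10, 2, 6, 3]
R6 ← R6 + (3)·R1: [0, -24, -5, -11, 4]
R3 ← R3 + (54/13)·R2: [0, 0, -58/13, -133/13, -199/13]
R4 ← R4 + (10/13)·R2: [0, 0, -4/13, -2/13, 19/13]
R5 ← R5 − (4/13)·R2: [0, 0, 25/13, 32/13, 8/13]
R6 ← R6 − (24/13)·R2: [0, 0, 7/13, 49/13, 100/13]
R4 ← R4 − (2/29)·R3: [0, 0, 0, 16/29, 73/29]
R5 ← R5 + (25/58)·R3: [0, 0, 0, -113/58, -347/58]
R6 ← R6 + (7/58)·R3: [0, 0, 0, 147/58, 339/58]
R5 ← R5 + (113/32)·R4: [0, 0, 0, 0, 93/32]
R6 ← R6 − (147/32)·R4: [0, 0, 0, 0, -183/32]
R6 ← R6 + (61/31)·R5: [0, 0, 0, 0, 0]
Echelon form has 5 nonzero rows, so rank(A) = 5.
The rank gives the maximum number of linearly independent columns: 5.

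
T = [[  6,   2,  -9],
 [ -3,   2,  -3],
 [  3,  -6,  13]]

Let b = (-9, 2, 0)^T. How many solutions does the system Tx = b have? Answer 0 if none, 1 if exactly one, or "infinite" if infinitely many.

Row reduce the augmented matrix [T | b].
R2 ← R2 + (1/2)·R1: [0, 3, -15/2, -5/2]
R3 ← R3 − (1/2)·R1: [0, -7, 35/2, 9/2]
R3 ← R3 + (7/3)·R2: [0, 0, 0, -4/3]
The echelon form has 3 nonzero rows; the last pivot sits in the augmented column, so rank(T) = 2 but rank([T|b]) = 3.
Since the ranks differ, the system is inconsistent.
It has no solutions.

0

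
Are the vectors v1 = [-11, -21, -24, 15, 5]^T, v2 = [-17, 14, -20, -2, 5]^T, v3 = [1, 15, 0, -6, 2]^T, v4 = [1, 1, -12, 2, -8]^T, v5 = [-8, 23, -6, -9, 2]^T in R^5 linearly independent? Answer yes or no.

Form the matrix with these vectors as rows and row reduce.
R2 ← R2 − (17/11)·R1: [0, 511/11, 188/11, -277/11, -30/11]
R3 ← R3 + (1/11)·R1: [0, 144/11, -24/11, -51/11, 27/11]
R4 ← R4 + (1/11)·R1: [0, -10/11, -156/11, 37/11, -83/11]
R5 ← R5 − (8/11)·R1: [0, 421/11, 126/11, -219/11, -18/11]
R3 ← R3 − (144/511)·R2: [0, 0, -3576/511, 1257/511, 1647/511]
R4 ← R4 + (10/511)·R2: [0, 0, -7076/511, 1467/511, -3883/511]
R5 ← R5 − (421/511)·R2: [0, 0, -1342/511, 428/511, 312/511]
R4 ← R4 − (1769/894)·R3: [0, 0, 0, -595/298, -4165/298]
R5 ← R5 − (671/1788)·R3: [0, 0, 0, -51/596, -357/596]
R5 ← R5 − (3/70)·R4: [0, 0, 0, 0, 0]
4 nonzero rows, so the 5 vectors span a space of dimension 4.
Since 4 < 5, the vectors are linearly dependent.

no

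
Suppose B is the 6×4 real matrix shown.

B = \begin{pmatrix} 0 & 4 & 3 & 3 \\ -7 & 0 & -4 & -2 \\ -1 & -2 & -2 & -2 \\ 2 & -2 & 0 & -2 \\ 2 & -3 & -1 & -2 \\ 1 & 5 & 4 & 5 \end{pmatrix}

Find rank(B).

Row reduce to echelon form.
Swap R1 ↔ R2
R3 ← R3 − (1/7)·R1: [0, -2, -10/7, -12/7]
R4 ← R4 + (2/7)·R1: [0, -2, -8/7, -18/7]
R5 ← R5 + (2/7)·R1: [0, -3, -15/7, -18/7]
R6 ← R6 + (1/7)·R1: [0, 5, 24/7, 33/7]
R3 ← R3 + (1/2)·R2: [0, 0, 1/14, -3/14]
R4 ← R4 + (1/2)·R2: [0, 0, 5/14, -15/14]
R5 ← R5 + (3/4)·R2: [0, 0, 3/28, -9/28]
R6 ← R6 − (5/4)·R2: [0, 0, -9/28, 27/28]
R4 ← R4 − (5)·R3: [0, 0, 0, 0]
R5 ← R5 − (3/2)·R3: [0, 0, 0, 0]
R6 ← R6 + (9/2)·R3: [0, 0, 0, 0]
Echelon form has 3 nonzero rows, so rank(B) = 3.

3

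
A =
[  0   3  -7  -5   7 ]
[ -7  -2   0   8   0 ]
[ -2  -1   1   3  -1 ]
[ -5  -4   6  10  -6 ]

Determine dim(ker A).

Row reduce to echelon form.
Swap R1 ↔ R2
R3 ← R3 − (2/7)·R1: [0, -3/7, 1, 5/7, -1]
R4 ← R4 − (5/7)·R1: [0, -18/7, 6, 30/7, -6]
R3 ← R3 + (1/7)·R2: [0, 0, 0, 0, 0]
R4 ← R4 + (6/7)·R2: [0, 0, 0, 0, 0]
2 nonzero rows, so rank(A) = 2.
A has 5 columns; by rank–nullity, nullity = 5 − 2 = 3.

3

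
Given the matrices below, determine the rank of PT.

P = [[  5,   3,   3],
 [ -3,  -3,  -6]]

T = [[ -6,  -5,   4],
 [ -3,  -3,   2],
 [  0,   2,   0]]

First compute PT:
[[-39, -28,  26],
 [ 27,  12, -18]]
Now row reduce the product.
R2 ← R2 + (9/13)·R1: [0, -96/13, 0]
2 nonzero rows, so rank(PT) = 2.

2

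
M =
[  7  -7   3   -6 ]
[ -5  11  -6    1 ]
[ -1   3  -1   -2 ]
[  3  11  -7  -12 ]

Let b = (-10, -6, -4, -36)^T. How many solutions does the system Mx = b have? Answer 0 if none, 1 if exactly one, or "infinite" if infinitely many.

infinite

Row reduce the augmented matrix [M | b].
R2 ← R2 + (5/7)·R1: [0, 6, -27/7, -23/7, -92/7]
R3 ← R3 + (1/7)·R1: [0, 2, -4/7, -20/7, -38/7]
R4 ← R4 − (3/7)·R1: [0, 14, -58/7, -66/7, -222/7]
R3 ← R3 − (1/3)·R2: [0, 0, 5/7, -37/21, -22/21]
R4 ← R4 − (7/3)·R2: [0, 0, 5/7, -37/21, -22/21]
R4 ← R4 − R3: [0, 0, 0, 0, 0]
The echelon form has 3 nonzero rows, and every pivot lies in the first 4 columns, so rank(M) = rank([M|b]) = 3.
The system is consistent.
rank = 3 < 4 unknowns, so there are infinitely many solutions.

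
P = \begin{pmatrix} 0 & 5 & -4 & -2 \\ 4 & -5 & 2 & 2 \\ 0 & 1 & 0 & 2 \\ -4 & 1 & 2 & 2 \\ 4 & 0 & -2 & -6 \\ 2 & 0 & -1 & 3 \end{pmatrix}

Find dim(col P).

4

Row reduce to echelon form.
Swap R1 ↔ R2
R4 ← R4 + R1: [0, -4, 4, 4]
R5 ← R5 − R1: [0, 5, -4, -8]
R6 ← R6 − (1/2)·R1: [0, 5/2, -2, 2]
R3 ← R3 − (1/5)·R2: [0, 0, 4/5, 12/5]
R4 ← R4 + (4/5)·R2: [0, 0, 4/5, 12/5]
R5 ← R5 − R2: [0, 0, 0, -6]
R6 ← R6 − (1/2)·R2: [0, 0, 0, 3]
R4 ← R4 − R3: [0, 0, 0, 0]
Swap R4 ↔ R5
R6 ← R6 + (1/2)·R4: [0, 0, 0, 0]
Echelon form has 4 nonzero rows, so rank(P) = 4.
The column space has dimension equal to the rank: 4.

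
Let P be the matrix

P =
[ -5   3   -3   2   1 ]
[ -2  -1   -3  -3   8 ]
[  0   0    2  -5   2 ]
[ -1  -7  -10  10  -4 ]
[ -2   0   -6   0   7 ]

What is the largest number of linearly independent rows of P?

Row reduce to echelon form.
R2 ← R2 − (2/5)·R1: [0, -11/5, -9/5, -19/5, 38/5]
R4 ← R4 − (1/5)·R1: [0, -38/5, -47/5, 48/5, -21/5]
R5 ← R5 − (2/5)·R1: [0, -6/5, -24/5, -4/5, 33/5]
R4 ← R4 − (38/11)·R2: [0, 0, -35/11, 250/11, -335/11]
R5 ← R5 − (6/11)·R2: [0, 0, -42/11, 14/11, 27/11]
R4 ← R4 + (35/22)·R3: [0, 0, 0, 325/22, -300/11]
R5 ← R5 + (21/11)·R3: [0, 0, 0, -91/11, 69/11]
R5 ← R5 + (14/25)·R4: [0, 0, 0, 0, -9]
Echelon form has 5 nonzero rows, so rank(P) = 5.
The rank gives the maximum number of linearly independent rows: 5.

5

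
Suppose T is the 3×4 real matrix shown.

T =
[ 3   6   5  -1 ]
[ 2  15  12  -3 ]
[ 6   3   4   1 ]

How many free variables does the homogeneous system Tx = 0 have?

1

Row reduce to echelon form.
R2 ← R2 − (2/3)·R1: [0, 11, 26/3, -7/3]
R3 ← R3 − (2)·R1: [0, -9, -6, 3]
R3 ← R3 + (9/11)·R2: [0, 0, 12/11, 12/11]
3 nonzero rows, so rank(T) = 3.
T has 4 columns; by rank–nullity, nullity = 4 − 3 = 1.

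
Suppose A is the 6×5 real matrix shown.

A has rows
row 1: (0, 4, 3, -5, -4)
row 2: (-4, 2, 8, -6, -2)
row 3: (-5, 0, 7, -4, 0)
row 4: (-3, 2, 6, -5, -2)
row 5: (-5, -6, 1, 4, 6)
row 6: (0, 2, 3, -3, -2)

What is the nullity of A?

Row reduce to echelon form.
Swap R1 ↔ R2
R3 ← R3 − (5/4)·R1: [0, -5/2, -3, 7/2, 5/2]
R4 ← R4 − (3/4)·R1: [0, 1/2, 0, -1/2, -1/2]
R5 ← R5 − (5/4)·R1: [0, -17/2, -9, 23/2, 17/2]
R3 ← R3 + (5/8)·R2: [0, 0, -9/8, 3/8, 0]
R4 ← R4 − (1/8)·R2: [0, 0, -3/8, 1/8, 0]
R5 ← R5 + (17/8)·R2: [0, 0, -21/8, 7/8, 0]
R6 ← R6 − (1/2)·R2: [0, 0, 3/2, -1/2, 0]
R4 ← R4 − (1/3)·R3: [0, 0, 0, 0, 0]
R5 ← R5 − (7/3)·R3: [0, 0, 0, 0, 0]
R6 ← R6 + (4/3)·R3: [0, 0, 0, 0, 0]
3 nonzero rows, so rank(A) = 3.
A has 5 columns; by rank–nullity, nullity = 5 − 3 = 2.

2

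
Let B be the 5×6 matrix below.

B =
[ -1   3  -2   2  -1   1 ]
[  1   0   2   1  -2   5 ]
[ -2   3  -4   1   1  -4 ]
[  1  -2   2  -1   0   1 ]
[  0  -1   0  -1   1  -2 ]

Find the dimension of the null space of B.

4

Row reduce to echelon form.
R2 ← R2 + R1: [0, 3, 0, 3, -3, 6]
R3 ← R3 − (2)·R1: [0, -3, 0, -3, 3, -6]
R4 ← R4 + R1: [0, 1, 0, 1, -1, 2]
R3 ← R3 + R2: [0, 0, 0, 0, 0, 0]
R4 ← R4 − (1/3)·R2: [0, 0, 0, 0, 0, 0]
R5 ← R5 + (1/3)·R2: [0, 0, 0, 0, 0, 0]
2 nonzero rows, so rank(B) = 2.
B has 6 columns; by rank–nullity, nullity = 6 − 2 = 4.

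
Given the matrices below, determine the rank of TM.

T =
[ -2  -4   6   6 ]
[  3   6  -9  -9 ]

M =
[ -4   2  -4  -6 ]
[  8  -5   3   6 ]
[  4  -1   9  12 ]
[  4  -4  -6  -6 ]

First compute TM:
[[ 24, -14,  14,  24],
 [-36,  21, -21, -36]]
Now row reduce the product.
R2 ← R2 + (3/2)·R1: [0, 0, 0, 0]
1 nonzero row, so rank(TM) = 1.

1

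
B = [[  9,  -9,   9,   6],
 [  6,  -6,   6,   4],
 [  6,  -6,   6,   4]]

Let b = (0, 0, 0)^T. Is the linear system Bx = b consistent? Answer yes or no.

yes

Row reduce the augmented matrix [B | b].
R2 ← R2 − (2/3)·R1: [0, 0, 0, 0, 0]
R3 ← R3 − (2/3)·R1: [0, 0, 0, 0, 0]
The echelon form has 1 nonzero rows, and every pivot lies in the first 4 columns, so rank(B) = rank([B|b]) = 1.
The system is consistent.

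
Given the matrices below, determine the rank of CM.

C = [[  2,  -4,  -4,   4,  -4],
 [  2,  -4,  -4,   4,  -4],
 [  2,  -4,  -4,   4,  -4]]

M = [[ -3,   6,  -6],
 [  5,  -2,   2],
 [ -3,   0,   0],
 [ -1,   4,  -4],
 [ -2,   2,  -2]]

First compute CM:
[[-10,  28, -28],
 [-10,  28, -28],
 [-10,  28, -28]]
Now row reduce the product.
R2 ← R2 − R1: [0, 0, 0]
R3 ← R3 − R1: [0, 0, 0]
1 nonzero row, so rank(CM) = 1.

1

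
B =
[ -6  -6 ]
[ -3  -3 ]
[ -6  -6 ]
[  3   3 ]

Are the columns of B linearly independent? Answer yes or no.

no

Row reduce B to echelon form.
R2 ← R2 − (1/2)·R1: [0, 0]
R3 ← R3 − R1: [0, 0]
R4 ← R4 + (1/2)·R1: [0, 0]
1 pivot among 2 columns.
Only 1 < 2 pivot columns, so the columns are linearly dependent.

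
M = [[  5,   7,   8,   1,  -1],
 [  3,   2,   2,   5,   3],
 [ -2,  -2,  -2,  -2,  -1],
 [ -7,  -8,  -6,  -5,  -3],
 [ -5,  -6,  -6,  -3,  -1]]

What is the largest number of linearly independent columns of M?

Row reduce to echelon form.
R2 ← R2 − (3/5)·R1: [0, -11/5, -14/5, 22/5, 18/5]
R3 ← R3 + (2/5)·R1: [0, 4/5, 6/5, -8/5, -7/5]
R4 ← R4 + (7/5)·R1: [0, 9/5, 26/5, -18/5, -22/5]
R5 ← R5 + R1: [0, 1, 2, -2, -2]
R3 ← R3 + (4/11)·R2: [0, 0, 2/11, 0, -1/11]
R4 ← R4 + (9/11)·R2: [0, 0, 32/11, 0, -16/11]
R5 ← R5 + (5/11)·R2: [0, 0, 8/11, 0, -4/11]
R4 ← R4 − (16)·R3: [0, 0, 0, 0, 0]
R5 ← R5 − (4)·R3: [0, 0, 0, 0, 0]
Echelon form has 3 nonzero rows, so rank(M) = 3.
The rank gives the maximum number of linearly independent columns: 3.

3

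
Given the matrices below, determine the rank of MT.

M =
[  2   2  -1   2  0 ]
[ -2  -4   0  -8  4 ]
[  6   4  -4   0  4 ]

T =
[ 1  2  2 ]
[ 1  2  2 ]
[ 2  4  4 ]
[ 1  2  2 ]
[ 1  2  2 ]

1

First compute MT:
[[  4,   8,   8],
 [-10, -20, -20],
 [  6,  12,  12]]
Now row reduce the product.
R2 ← R2 + (5/2)·R1: [0, 0, 0]
R3 ← R3 − (3/2)·R1: [0, 0, 0]
1 nonzero row, so rank(MT) = 1.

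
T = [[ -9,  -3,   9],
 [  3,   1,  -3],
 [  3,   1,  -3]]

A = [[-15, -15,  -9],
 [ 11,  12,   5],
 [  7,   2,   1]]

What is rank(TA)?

1

First compute TA:
[[165, 117,  75],
 [-55, -39, -25],
 [-55, -39, -25]]
Now row reduce the product.
R2 ← R2 + (1/3)·R1: [0, 0, 0]
R3 ← R3 + (1/3)·R1: [0, 0, 0]
1 nonzero row, so rank(TA) = 1.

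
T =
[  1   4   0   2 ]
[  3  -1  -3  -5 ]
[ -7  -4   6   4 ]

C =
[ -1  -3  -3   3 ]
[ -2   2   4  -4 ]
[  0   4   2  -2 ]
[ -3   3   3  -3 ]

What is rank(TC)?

3

First compute TC:
[[-15,  11,  19, -19],
 [ 14, -38, -34,  34],
 [  3,  49,  29, -29]]
Now row reduce the product.
R2 ← R2 + (14/15)·R1: [0, -416/15, -244/15, 244/15]
R3 ← R3 + (1/5)·R1: [0, 256/5, 164/5, -164/5]
R3 ← R3 + (24/13)·R2: [0, 0, 36/13, -36/13]
3 nonzero rows, so rank(TC) = 3.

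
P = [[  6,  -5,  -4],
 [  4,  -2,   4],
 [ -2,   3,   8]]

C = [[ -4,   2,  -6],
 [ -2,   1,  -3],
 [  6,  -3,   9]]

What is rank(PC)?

First compute PC:
[[-38,  19, -57],
 [ 12,  -6,  18],
 [ 50, -25,  75]]
Now row reduce the product.
R2 ← R2 + (6/19)·R1: [0, 0, 0]
R3 ← R3 + (25/19)·R1: [0, 0, 0]
1 nonzero row, so rank(PC) = 1.

1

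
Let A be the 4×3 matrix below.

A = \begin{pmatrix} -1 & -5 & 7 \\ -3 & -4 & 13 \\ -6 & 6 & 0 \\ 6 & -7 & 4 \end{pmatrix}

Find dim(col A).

3

Row reduce to echelon form.
R2 ← R2 − (3)·R1: [0, 11, -8]
R3 ← R3 − (6)·R1: [0, 36, -42]
R4 ← R4 + (6)·R1: [0, -37, 46]
R3 ← R3 − (36/11)·R2: [0, 0, -174/11]
R4 ← R4 + (37/11)·R2: [0, 0, 210/11]
R4 ← R4 + (35/29)·R3: [0, 0, 0]
Echelon form has 3 nonzero rows, so rank(A) = 3.
The column space has dimension equal to the rank: 3.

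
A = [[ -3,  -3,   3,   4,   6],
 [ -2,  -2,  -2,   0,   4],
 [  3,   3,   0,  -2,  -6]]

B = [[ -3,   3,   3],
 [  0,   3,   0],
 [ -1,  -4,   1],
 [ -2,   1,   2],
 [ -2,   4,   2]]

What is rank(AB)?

First compute AB:
[[-14,  -2,  14],
 [  0,  12,   0],
 [  7,  -8,  -7]]
Now row reduce the product.
R3 ← R3 + (1/2)·R1: [0, -9, 0]
R3 ← R3 + (3/4)·R2: [0, 0, 0]
2 nonzero rows, so rank(AB) = 2.

2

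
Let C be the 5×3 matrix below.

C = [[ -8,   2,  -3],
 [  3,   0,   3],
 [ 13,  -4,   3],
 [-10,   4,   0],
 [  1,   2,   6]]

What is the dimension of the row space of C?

Row reduce to echelon form.
R2 ← R2 + (3/8)·R1: [0, 3/4, 15/8]
R3 ← R3 + (13/8)·R1: [0, -3/4, -15/8]
R4 ← R4 − (5/4)·R1: [0, 3/2, 15/4]
R5 ← R5 + (1/8)·R1: [0, 9/4, 45/8]
R3 ← R3 + R2: [0, 0, 0]
R4 ← R4 − (2)·R2: [0, 0, 0]
R5 ← R5 − (3)·R2: [0, 0, 0]
Echelon form has 2 nonzero rows, so rank(C) = 2.
The row space has dimension equal to the rank: 2.

2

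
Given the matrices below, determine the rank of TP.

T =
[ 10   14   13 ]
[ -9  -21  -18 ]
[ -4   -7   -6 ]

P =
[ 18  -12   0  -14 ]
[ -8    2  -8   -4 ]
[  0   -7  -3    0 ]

First compute TP:
[[ 68, -183, -151, -196],
 [  6, 192, 222, 210],
 [-16,  76,  74,  84]]
Now row reduce the product.
R2 ← R2 − (3/34)·R1: [0, 7077/34, 8001/34, 3864/17]
R3 ← R3 + (4/17)·R1: [0, 560/17, 654/17, 644/17]
R3 ← R3 − (160/1011)·R2: [0, 0, 414/337, 644/337]
3 nonzero rows, so rank(TP) = 3.

3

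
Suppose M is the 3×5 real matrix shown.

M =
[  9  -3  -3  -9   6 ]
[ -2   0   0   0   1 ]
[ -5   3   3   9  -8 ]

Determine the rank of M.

Row reduce to echelon form.
R2 ← R2 + (2/9)·R1: [0, -2/3, -2/3, -2, 7/3]
R3 ← R3 + (5/9)·R1: [0, 4/3, 4/3, 4, -14/3]
R3 ← R3 + (2)·R2: [0, 0, 0, 0, 0]
Echelon form has 2 nonzero rows, so rank(M) = 2.

2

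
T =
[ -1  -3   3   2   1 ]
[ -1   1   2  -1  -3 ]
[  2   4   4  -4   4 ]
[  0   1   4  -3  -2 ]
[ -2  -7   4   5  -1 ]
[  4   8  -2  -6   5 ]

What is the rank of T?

Row reduce to echelon form.
R2 ← R2 − R1: [0, 4, -1, -3, -4]
R3 ← R3 + (2)·R1: [0, -2, 10, 0, 6]
R5 ← R5 − (2)·R1: [0, -1, -2, 1, -3]
R6 ← R6 + (4)·R1: [0, -4, 10, 2, 9]
R3 ← R3 + (1/2)·R2: [0, 0, 19/2, -3/2, 4]
R4 ← R4 − (1/4)·R2: [0, 0, 17/4, -9/4, -1]
R5 ← R5 + (1/4)·R2: [0, 0, -9/4, 1/4, -4]
R6 ← R6 + R2: [0, 0, 9, -1, 5]
R4 ← R4 − (17/38)·R3: [0, 0, 0, -30/19, -53/19]
R5 ← R5 + (9/38)·R3: [0, 0, 0, -2/19, -58/19]
R6 ← R6 − (18/19)·R3: [0, 0, 0, 8/19, 23/19]
R5 ← R5 − (1/15)·R4: [0, 0, 0, 0, -43/15]
R6 ← R6 + (4/15)·R4: [0, 0, 0, 0, 7/15]
R6 ← R6 + (7/43)·R5: [0, 0, 0, 0, 0]
Echelon form has 5 nonzero rows, so rank(T) = 5.

5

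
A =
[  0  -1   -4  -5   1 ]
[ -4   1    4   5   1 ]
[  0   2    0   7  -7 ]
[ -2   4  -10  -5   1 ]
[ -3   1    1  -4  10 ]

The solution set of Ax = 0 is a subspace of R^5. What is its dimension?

0

Row reduce to echelon form.
Swap R1 ↔ R2
R4 ← R4 − (1/2)·R1: [0, 7/2, -12, -15/2, 1/2]
R5 ← R5 − (3/4)·R1: [0, 1/4, -2, -31/4, 37/4]
R3 ← R3 + (2)·R2: [0, 0, -8, -3, -5]
R4 ← R4 + (7/2)·R2: [0, 0, -26, -25, 4]
R5 ← R5 + (1/4)·R2: [0, 0, -3, -9, 19/2]
R4 ← R4 − (13/4)·R3: [0, 0, 0, -61/4, 81/4]
R5 ← R5 − (3/8)·R3: [0, 0, 0, -63/8, 91/8]
R5 ← R5 − (63/122)·R4: [0, 0, 0, 0, 56/61]
5 nonzero rows, so rank(A) = 5.
A has 5 columns; by rank–nullity, nullity = 5 − 5 = 0.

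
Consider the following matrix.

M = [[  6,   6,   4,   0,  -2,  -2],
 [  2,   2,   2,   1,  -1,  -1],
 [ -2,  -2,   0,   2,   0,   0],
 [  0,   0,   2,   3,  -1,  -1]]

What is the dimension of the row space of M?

Row reduce to echelon form.
R2 ← R2 − (1/3)·R1: [0, 0, 2/3, 1, -1/3, -1/3]
R3 ← R3 + (1/3)·R1: [0, 0, 4/3, 2, -2/3, -2/3]
R3 ← R3 − (2)·R2: [0, 0, 0, 0, 0, 0]
R4 ← R4 − (3)·R2: [0, 0, 0, 0, 0, 0]
Echelon form has 2 nonzero rows, so rank(M) = 2.
The row space has dimension equal to the rank: 2.

2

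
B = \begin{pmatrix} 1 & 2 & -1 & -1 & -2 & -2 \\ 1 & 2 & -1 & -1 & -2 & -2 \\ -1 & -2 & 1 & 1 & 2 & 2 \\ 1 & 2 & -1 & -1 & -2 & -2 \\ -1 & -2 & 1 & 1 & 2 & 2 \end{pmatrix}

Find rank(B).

1

Row reduce to echelon form.
R2 ← R2 − R1: [0, 0, 0, 0, 0, 0]
R3 ← R3 + R1: [0, 0, 0, 0, 0, 0]
R4 ← R4 − R1: [0, 0, 0, 0, 0, 0]
R5 ← R5 + R1: [0, 0, 0, 0, 0, 0]
Echelon form has 1 nonzero row, so rank(B) = 1.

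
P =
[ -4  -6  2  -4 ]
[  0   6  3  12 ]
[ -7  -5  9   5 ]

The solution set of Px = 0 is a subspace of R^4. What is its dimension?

1

Row reduce to echelon form.
R3 ← R3 − (7/4)·R1: [0, 11/2, 11/2, 12]
R3 ← R3 − (11/12)·R2: [0, 0, 11/4, 1]
3 nonzero rows, so rank(P) = 3.
P has 4 columns; by rank–nullity, nullity = 4 − 3 = 1.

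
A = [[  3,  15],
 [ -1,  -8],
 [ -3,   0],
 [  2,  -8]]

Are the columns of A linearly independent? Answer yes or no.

yes

Row reduce A to echelon form.
R2 ← R2 + (1/3)·R1: [0, -3]
R3 ← R3 + R1: [0, 15]
R4 ← R4 − (2/3)·R1: [0, -18]
R3 ← R3 + (5)·R2: [0, 0]
R4 ← R4 − (6)·R2: [0, 0]
2 pivots among 2 columns.
Every column is a pivot column, so the columns are linearly independent.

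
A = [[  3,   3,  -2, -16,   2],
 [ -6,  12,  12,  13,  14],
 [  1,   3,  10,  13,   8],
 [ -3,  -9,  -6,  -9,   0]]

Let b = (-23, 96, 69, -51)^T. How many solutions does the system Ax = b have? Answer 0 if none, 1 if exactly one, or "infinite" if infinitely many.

Row reduce the augmented matrix [A | b].
R2 ← R2 + (2)·R1: [0, 18, 8, -19, 18, 50]
R3 ← R3 − (1/3)·R1: [0, 2, 32/3, 55/3, 22/3, 230/3]
R4 ← R4 + R1: [0, -6, -8, -25, 2, -74]
R3 ← R3 − (1/9)·R2: [0, 0, 88/9, 184/9, 16/3, 640/9]
R4 ← R4 + (1/3)·R2: [0, 0, -16/3, -94/3, 8, -172/3]
R4 ← R4 + (6/11)·R3: [0, 0, 0, -222/11, 120/11, -204/11]
The echelon form has 4 nonzero rows, and every pivot lies in the first 5 columns, so rank(A) = rank([A|b]) = 4.
The system is consistent.
rank = 4 < 5 unknowns, so there are infinitely many solutions.

infinite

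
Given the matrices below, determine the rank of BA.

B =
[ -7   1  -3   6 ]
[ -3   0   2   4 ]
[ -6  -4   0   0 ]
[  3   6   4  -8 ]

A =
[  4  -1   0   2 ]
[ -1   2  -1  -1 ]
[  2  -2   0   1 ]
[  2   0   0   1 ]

3

First compute BA:
[[-23,  15,  -1, -12],
 [  0,  -1,   0,   0],
 [-20,  -2,   4,  -8],
 [ -2,   1,  -6,  -4]]
Now row reduce the product.
R3 ← R3 − (20/23)·R1: [0, -346/23, 112/23, 56/23]
R4 ← R4 − (2/23)·R1: [0, -7/23, -136/23, -68/23]
R3 ← R3 − (346/23)·R2: [0, 0, 112/23, 56/23]
R4 ← R4 − (7/23)·R2: [0, 0, -136/23, -68/23]
R4 ← R4 + (17/14)·R3: [0, 0, 0, 0]
3 nonzero rows, so rank(BA) = 3.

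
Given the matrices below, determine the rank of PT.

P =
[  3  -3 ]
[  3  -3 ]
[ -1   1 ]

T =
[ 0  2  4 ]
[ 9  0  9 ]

1

First compute PT:
[[-27,   6, -15],
 [-27,   6, -15],
 [  9,  -2,   5]]
Now row reduce the product.
R2 ← R2 − R1: [0, 0, 0]
R3 ← R3 + (1/3)·R1: [0, 0, 0]
1 nonzero row, so rank(PT) = 1.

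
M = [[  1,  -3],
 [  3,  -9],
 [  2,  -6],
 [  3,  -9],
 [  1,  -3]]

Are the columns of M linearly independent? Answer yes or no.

Row reduce M to echelon form.
R2 ← R2 − (3)·R1: [0, 0]
R3 ← R3 − (2)·R1: [0, 0]
R4 ← R4 − (3)·R1: [0, 0]
R5 ← R5 − R1: [0, 0]
1 pivot among 2 columns.
Only 1 < 2 pivot columns, so the columns are linearly dependent.

no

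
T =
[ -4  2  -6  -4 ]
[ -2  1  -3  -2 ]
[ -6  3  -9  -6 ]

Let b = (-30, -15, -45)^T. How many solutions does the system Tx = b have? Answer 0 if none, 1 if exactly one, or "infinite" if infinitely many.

Row reduce the augmented matrix [T | b].
R2 ← R2 − (1/2)·R1: [0, 0, 0, 0, 0]
R3 ← R3 − (3/2)·R1: [0, 0, 0, 0, 0]
The echelon form has 1 nonzero rows, and every pivot lies in the first 4 columns, so rank(T) = rank([T|b]) = 1.
The system is consistent.
rank = 1 < 4 unknowns, so there are infinitely many solutions.

infinite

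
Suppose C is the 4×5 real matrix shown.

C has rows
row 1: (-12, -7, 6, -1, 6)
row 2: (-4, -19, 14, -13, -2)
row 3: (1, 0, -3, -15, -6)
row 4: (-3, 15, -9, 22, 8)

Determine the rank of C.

Row reduce to echelon form.
R2 ← R2 − (1/3)·R1: [0, -50/3, 12, -38/3, -4]
R3 ← R3 + (1/12)·R1: [0, -7/12, -5/2, -181/12, -11/2]
R4 ← R4 − (1/4)·R1: [0, 67/4, -21/2, 89/4, 13/2]
R3 ← R3 − (7/200)·R2: [0, 0, -73/25, -366/25, -134/25]
R4 ← R4 + (201/200)·R2: [0, 0, 39/25, 238/25, 62/25]
R4 ← R4 + (39/73)·R3: [0, 0, 0, 124/73, -28/73]
Echelon form has 4 nonzero rows, so rank(C) = 4.

4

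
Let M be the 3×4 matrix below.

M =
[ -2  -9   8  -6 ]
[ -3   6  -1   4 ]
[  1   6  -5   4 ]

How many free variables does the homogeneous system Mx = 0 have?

Row reduce to echelon form.
R2 ← R2 − (3/2)·R1: [0, 39/2, -13, 13]
R3 ← R3 + (1/2)·R1: [0, 3/2, -1, 1]
R3 ← R3 − (1/13)·R2: [0, 0, 0, 0]
2 nonzero rows, so rank(M) = 2.
M has 4 columns; by rank–nullity, nullity = 4 − 2 = 2.

2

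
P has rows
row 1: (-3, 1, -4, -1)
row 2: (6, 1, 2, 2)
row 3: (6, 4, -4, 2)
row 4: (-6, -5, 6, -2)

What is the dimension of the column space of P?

Row reduce to echelon form.
R2 ← R2 + (2)·R1: [0, 3, -6, 0]
R3 ← R3 + (2)·R1: [0, 6, -12, 0]
R4 ← R4 − (2)·R1: [0, -7, 14, 0]
R3 ← R3 − (2)·R2: [0, 0, 0, 0]
R4 ← R4 + (7/3)·R2: [0, 0, 0, 0]
Echelon form has 2 nonzero rows, so rank(P) = 2.
The column space has dimension equal to the rank: 2.

2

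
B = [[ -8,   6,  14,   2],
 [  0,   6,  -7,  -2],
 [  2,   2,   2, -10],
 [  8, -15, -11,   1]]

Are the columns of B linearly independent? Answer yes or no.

yes

Row reduce B to echelon form.
R3 ← R3 + (1/4)·R1: [0, 7/2, 11/2, -19/2]
R4 ← R4 + R1: [0, -9, 3, 3]
R3 ← R3 − (7/12)·R2: [0, 0, 115/12, -25/3]
R4 ← R4 + (3/2)·R2: [0, 0, -15/2, 0]
R4 ← R4 + (18/23)·R3: [0, 0, 0, -150/23]
4 pivots among 4 columns.
Every column is a pivot column, so the columns are linearly independent.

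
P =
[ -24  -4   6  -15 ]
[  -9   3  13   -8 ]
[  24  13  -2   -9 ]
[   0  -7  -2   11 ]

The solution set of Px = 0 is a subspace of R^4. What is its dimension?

Row reduce to echelon form.
R2 ← R2 − (3/8)·R1: [0, 9/2, 43/4, -19/8]
R3 ← R3 + R1: [0, 9, 4, -24]
R3 ← R3 − (2)·R2: [0, 0, -35/2, -77/4]
R4 ← R4 + (14/9)·R2: [0, 0, 265/18, 263/36]
R4 ← R4 + (53/63)·R3: [0, 0, 0, -80/9]
4 nonzero rows, so rank(P) = 4.
P has 4 columns; by rank–nullity, nullity = 4 − 4 = 0.

0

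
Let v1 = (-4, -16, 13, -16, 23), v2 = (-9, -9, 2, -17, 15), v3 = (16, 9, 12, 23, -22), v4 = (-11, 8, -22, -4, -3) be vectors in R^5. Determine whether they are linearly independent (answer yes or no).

Form the matrix with these vectors as rows and row reduce.
R2 ← R2 − (9/4)·R1: [0, 27, -109/4, 19, -147/4]
R3 ← R3 + (4)·R1: [0, -55, 64, -41, 70]
R4 ← R4 − (11/4)·R1: [0, 52, -231/4, 40, -265/4]
R3 ← R3 + (55/27)·R2: [0, 0, 917/108, -62/27, -175/36]
R4 ← R4 − (52/27)·R2: [0, 0, -569/108, 92/27, 163/36]
R4 ← R4 + (569/917)·R3: [0, 0, 0, 1818/917, 198/131]
4 nonzero rows, so the 4 vectors span a space of dimension 4.
Since 4 = 4, the vectors are linearly independent.

yes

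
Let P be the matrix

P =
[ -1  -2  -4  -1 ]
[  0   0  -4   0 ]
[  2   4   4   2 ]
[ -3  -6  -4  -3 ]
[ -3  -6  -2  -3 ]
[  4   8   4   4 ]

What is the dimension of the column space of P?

2

Row reduce to echelon form.
R3 ← R3 + (2)·R1: [0, 0, -4, 0]
R4 ← R4 − (3)·R1: [0, 0, 8, 0]
R5 ← R5 − (3)·R1: [0, 0, 10, 0]
R6 ← R6 + (4)·R1: [0, 0, -12, 0]
R3 ← R3 − R2: [0, 0, 0, 0]
R4 ← R4 + (2)·R2: [0, 0, 0, 0]
R5 ← R5 + (5/2)·R2: [0, 0, 0, 0]
R6 ← R6 − (3)·R2: [0, 0, 0, 0]
Echelon form has 2 nonzero rows, so rank(P) = 2.
The column space has dimension equal to the rank: 2.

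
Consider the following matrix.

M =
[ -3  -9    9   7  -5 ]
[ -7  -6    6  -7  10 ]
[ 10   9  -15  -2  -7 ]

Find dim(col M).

3

Row reduce to echelon form.
R2 ← R2 − (7/3)·R1: [0, 15, -15, -70/3, 65/3]
R3 ← R3 + (10/3)·R1: [0, -21, 15, 64/3, -71/3]
R3 ← R3 + (7/5)·R2: [0, 0, -6, -34/3, 20/3]
Echelon form has 3 nonzero rows, so rank(M) = 3.
The column space has dimension equal to the rank: 3.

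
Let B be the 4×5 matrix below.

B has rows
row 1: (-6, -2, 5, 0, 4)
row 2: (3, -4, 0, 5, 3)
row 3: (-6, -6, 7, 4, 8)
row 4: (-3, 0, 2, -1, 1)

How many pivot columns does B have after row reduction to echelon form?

Row reduce to echelon form.
R2 ← R2 + (1/2)·R1: [0, -5, 5/2, 5, 5]
R3 ← R3 − R1: [0, -4, 2, 4, 4]
R4 ← R4 − (1/2)·R1: [0, 1, -1/2, -1, -1]
R3 ← R3 − (4/5)·R2: [0, 0, 0, 0, 0]
R4 ← R4 + (1/5)·R2: [0, 0, 0, 0, 0]
Echelon form has 2 nonzero rows, so rank(B) = 2.
Each nonzero row contributes one pivot column: 2 pivot columns.

2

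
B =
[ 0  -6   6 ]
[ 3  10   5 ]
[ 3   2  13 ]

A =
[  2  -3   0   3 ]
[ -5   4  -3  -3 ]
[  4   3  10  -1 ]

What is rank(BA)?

2

First compute BA:
[[ 54,  -6,  78,  12],
 [-24,  46,  20, -26],
 [ 48,  38, 124, -10]]
Now row reduce the product.
R2 ← R2 + (4/9)·R1: [0, 130/3, 164/3, -62/3]
R3 ← R3 − (8/9)·R1: [0, 130/3, 164/3, -62/3]
R3 ← R3 − R2: [0, 0, 0, 0]
2 nonzero rows, so rank(BA) = 2.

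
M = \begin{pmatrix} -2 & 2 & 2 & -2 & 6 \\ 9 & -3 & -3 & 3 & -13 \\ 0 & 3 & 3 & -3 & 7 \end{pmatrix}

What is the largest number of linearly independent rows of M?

2

Row reduce to echelon form.
R2 ← R2 + (9/2)·R1: [0, 6, 6, -6, 14]
R3 ← R3 − (1/2)·R2: [0, 0, 0, 0, 0]
Echelon form has 2 nonzero rows, so rank(M) = 2.
The rank gives the maximum number of linearly independent rows: 2.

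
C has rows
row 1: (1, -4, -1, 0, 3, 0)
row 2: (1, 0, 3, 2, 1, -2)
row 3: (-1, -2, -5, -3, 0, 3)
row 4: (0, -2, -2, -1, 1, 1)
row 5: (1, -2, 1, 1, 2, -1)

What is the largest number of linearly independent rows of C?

2

Row reduce to echelon form.
R2 ← R2 − R1: [0, 4, 4, 2, -2, -2]
R3 ← R3 + R1: [0, -6, -6, -3, 3, 3]
R5 ← R5 − R1: [0, 2, 2, 1, -1, -1]
R3 ← R3 + (3/2)·R2: [0, 0, 0, 0, 0, 0]
R4 ← R4 + (1/2)·R2: [0, 0, 0, 0, 0, 0]
R5 ← R5 − (1/2)·R2: [0, 0, 0, 0, 0, 0]
Echelon form has 2 nonzero rows, so rank(C) = 2.
The rank gives the maximum number of linearly independent rows: 2.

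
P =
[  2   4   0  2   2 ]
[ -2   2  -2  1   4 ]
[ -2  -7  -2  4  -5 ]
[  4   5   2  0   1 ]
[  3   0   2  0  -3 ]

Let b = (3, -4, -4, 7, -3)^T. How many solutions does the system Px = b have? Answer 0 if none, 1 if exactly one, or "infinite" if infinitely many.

0

Row reduce the augmented matrix [P | b].
R2 ← R2 + R1: [0, 6, -2, 3, 6, -1]
R3 ← R3 + R1: [0, -3, -2, 6, -3, -1]
R4 ← R4 − (2)·R1: [0, -3, 2, -4, -3, 1]
R5 ← R5 − (3/2)·R1: [0, -6, 2, -3, -6, -15/2]
R3 ← R3 + (1/2)·R2: [0, 0, -3, 15/2, 0, -3/2]
R4 ← R4 + (1/2)·R2: [0, 0, 1, -5/2, 0, 1/2]
R5 ← R5 + R2: [0, 0, 0, 0, 0, -17/2]
R4 ← R4 + (1/3)·R3: [0, 0, 0, 0, 0, 0]
Swap R4 ↔ R5
The echelon form has 4 nonzero rows; the last pivot sits in the augmented column, so rank(P) = 3 but rank([P|b]) = 4.
Since the ranks differ, the system is inconsistent.
It has no solutions.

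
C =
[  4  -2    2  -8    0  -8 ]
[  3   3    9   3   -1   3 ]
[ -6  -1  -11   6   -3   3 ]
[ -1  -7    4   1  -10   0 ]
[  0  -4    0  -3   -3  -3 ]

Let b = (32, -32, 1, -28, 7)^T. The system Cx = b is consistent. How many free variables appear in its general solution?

Row reduce the augmented matrix [C | b].
R2 ← R2 − (3/4)·R1: [0, 9/2, 15/2, 9, -1, 9, -56]
R3 ← R3 + (3/2)·R1: [0, -4, -8, -6, -3, -9, 49]
R4 ← R4 + (1/4)·R1: [0, -15/2, 9/2, -1, -10, -2, -20]
R3 ← R3 + (8/9)·R2: [0, 0, -4/3, 2, -35/9, -1, -7/9]
R4 ← R4 + (5/3)·R2: [0, 0, 17, 14, -35/3, 13, -340/3]
R5 ← R5 + (8/9)·R2: [0, 0, 20/3, 5, -35/9, 5, -385/9]
R4 ← R4 + (51/4)·R3: [0, 0, 0, 79/2, -245/4, 1/4, -493/4]
R5 ← R5 + (5)·R3: [0, 0, 0, 15, -70/3, 0, -140/3]
R5 ← R5 − (30/79)·R4: [0, 0, 0, 0, -35/474, -15/158, 65/474]
The echelon form has 5 nonzero rows, and every pivot lies in the first 6 columns, so rank(C) = rank([C|b]) = 5.
The system is consistent.
Free variables = (unknowns) − (rank) = 6 − 5 = 1.

1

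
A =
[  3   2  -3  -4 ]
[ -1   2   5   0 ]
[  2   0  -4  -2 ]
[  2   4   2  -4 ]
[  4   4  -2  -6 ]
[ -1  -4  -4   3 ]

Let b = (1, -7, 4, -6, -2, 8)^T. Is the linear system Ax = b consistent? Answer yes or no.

Row reduce the augmented matrix [A | b].
R2 ← R2 + (1/3)·R1: [0, 8/3, 4, -4/3, -20/3]
R3 ← R3 − (2/3)·R1: [0, -4/3, -2, 2/3, 10/3]
R4 ← R4 − (2/3)·R1: [0, 8/3, 4, -4/3, -20/3]
R5 ← R5 − (4/3)·R1: [0, 4/3, 2, -2/3, -10/3]
R6 ← R6 + (1/3)·R1: [0, -10/3, -5, 5/3, 25/3]
R3 ← R3 + (1/2)·R2: [0, 0, 0, 0, 0]
R4 ← R4 − R2: [0, 0, 0, 0, 0]
R5 ← R5 − (1/2)·R2: [0, 0, 0, 0, 0]
R6 ← R6 + (5/4)·R2: [0, 0, 0, 0, 0]
The echelon form has 2 nonzero rows, and every pivot lies in the first 4 columns, so rank(A) = rank([A|b]) = 2.
The system is consistent.

yes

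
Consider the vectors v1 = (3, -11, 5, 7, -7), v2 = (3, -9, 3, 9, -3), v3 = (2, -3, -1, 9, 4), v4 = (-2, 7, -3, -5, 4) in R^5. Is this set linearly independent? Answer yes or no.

no

Form the matrix with these vectors as rows and row reduce.
R2 ← R2 − R1: [0, 2, -2, 2, 4]
R3 ← R3 − (2/3)·R1: [0, 13/3, -13/3, 13/3, 26/3]
R4 ← R4 + (2/3)·R1: [0, -1/3, 1/3, -1/3, -2/3]
R3 ← R3 − (13/6)·R2: [0, 0, 0, 0, 0]
R4 ← R4 + (1/6)·R2: [0, 0, 0, 0, 0]
2 nonzero rows, so the 4 vectors span a space of dimension 2.
Since 2 < 4, the vectors are linearly dependent.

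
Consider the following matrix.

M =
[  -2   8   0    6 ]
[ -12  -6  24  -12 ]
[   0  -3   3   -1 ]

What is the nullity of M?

Row reduce to echelon form.
R2 ← R2 − (6)·R1: [0, -54, 24, -48]
R3 ← R3 − (1/18)·R2: [0, 0, 5/3, 5/3]
3 nonzero rows, so rank(M) = 3.
M has 4 columns; by rank–nullity, nullity = 4 − 3 = 1.

1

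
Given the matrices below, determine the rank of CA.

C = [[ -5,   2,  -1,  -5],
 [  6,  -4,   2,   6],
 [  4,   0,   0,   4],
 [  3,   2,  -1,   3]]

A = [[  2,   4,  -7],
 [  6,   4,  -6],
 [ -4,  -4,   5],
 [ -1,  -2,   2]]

First compute CA:
[[ 11,   2,   8],
 [-26, -12,   4],
 [  4,   8, -20],
 [ 19,  18, -32]]
Now row reduce the product.
R2 ← R2 + (26/11)·R1: [0, -80/11, 252/11]
R3 ← R3 − (4/11)·R1: [0, 80/11, -252/11]
R4 ← R4 − (19/11)·R1: [0, 160/11, -504/11]
R3 ← R3 + R2: [0, 0, 0]
R4 ← R4 + (2)·R2: [0, 0, 0]
2 nonzero rows, so rank(CA) = 2.

2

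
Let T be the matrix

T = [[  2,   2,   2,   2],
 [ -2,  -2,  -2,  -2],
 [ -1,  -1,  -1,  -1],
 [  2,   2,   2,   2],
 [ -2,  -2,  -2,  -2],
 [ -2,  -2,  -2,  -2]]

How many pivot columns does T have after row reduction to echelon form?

Row reduce to echelon form.
R2 ← R2 + R1: [0, 0, 0, 0]
R3 ← R3 + (1/2)·R1: [0, 0, 0, 0]
R4 ← R4 − R1: [0, 0, 0, 0]
R5 ← R5 + R1: [0, 0, 0, 0]
R6 ← R6 + R1: [0, 0, 0, 0]
Echelon form has 1 nonzero row, so rank(T) = 1.
Each nonzero row contributes one pivot column: 1 pivot columns.

1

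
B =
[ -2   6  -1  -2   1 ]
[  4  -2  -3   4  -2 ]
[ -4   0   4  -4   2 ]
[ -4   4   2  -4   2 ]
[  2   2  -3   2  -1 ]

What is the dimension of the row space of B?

Row reduce to echelon form.
R2 ← R2 + (2)·R1: [0, 10, -5, 0, 0]
R3 ← R3 − (2)·R1: [0, -12, 6, 0, 0]
R4 ← R4 − (2)·R1: [0, -8, 4, 0, 0]
R5 ← R5 + R1: [0, 8, -4, 0, 0]
R3 ← R3 + (6/5)·R2: [0, 0, 0, 0, 0]
R4 ← R4 + (4/5)·R2: [0, 0, 0, 0, 0]
R5 ← R5 − (4/5)·R2: [0, 0, 0, 0, 0]
Echelon form has 2 nonzero rows, so rank(B) = 2.
The row space has dimension equal to the rank: 2.

2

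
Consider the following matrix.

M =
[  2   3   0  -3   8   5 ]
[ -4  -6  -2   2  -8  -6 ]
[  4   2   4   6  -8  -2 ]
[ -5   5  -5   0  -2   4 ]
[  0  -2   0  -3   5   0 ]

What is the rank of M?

4

Row reduce to echelon form.
R2 ← R2 + (2)·R1: [0, 0, -2, -4, 8, 4]
R3 ← R3 − (2)·R1: [0, -4, 4, 12, -24, -12]
R4 ← R4 + (5/2)·R1: [0, 25/2, -5, -15/2, 18, 33/2]
Swap R2 ↔ R3
R4 ← R4 + (25/8)·R2: [0, 0, 15/2, 30, -57, -21]
R5 ← R5 − (1/2)·R2: [0, 0, -2, -9, 17, 6]
R4 ← R4 + (15/4)·R3: [0, 0, 0, 15, -27, -6]
R5 ← R5 − R3: [0, 0, 0, -5, 9, 2]
R5 ← R5 + (1/3)·R4: [0, 0, 0, 0, 0, 0]
Echelon form has 4 nonzero rows, so rank(M) = 4.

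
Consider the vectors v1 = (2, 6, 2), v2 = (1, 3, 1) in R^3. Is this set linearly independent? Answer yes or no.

no

Form the matrix with these vectors as rows and row reduce.
R2 ← R2 − (1/2)·R1: [0, 0, 0]
1 nonzero row, so the 2 vectors span a space of dimension 1.
Since 1 < 2, the vectors are linearly dependent.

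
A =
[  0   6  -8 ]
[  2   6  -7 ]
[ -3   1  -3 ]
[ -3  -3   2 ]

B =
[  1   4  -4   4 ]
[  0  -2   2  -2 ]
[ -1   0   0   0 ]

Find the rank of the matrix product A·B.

2

First compute AB:
[[  8, -12,  12, -12],
 [  9,  -4,   4,  -4],
 [  0, -14,  14, -14],
 [ -5,  -6,   6,  -6]]
Now row reduce the product.
R2 ← R2 − (9/8)·R1: [0, 19/2, -19/2, 19/2]
R4 ← R4 + (5/8)·R1: [0, -27/2, 27/2, -27/2]
R3 ← R3 + (28/19)·R2: [0, 0, 0, 0]
R4 ← R4 + (27/19)·R2: [0, 0, 0, 0]
2 nonzero rows, so rank(AB) = 2.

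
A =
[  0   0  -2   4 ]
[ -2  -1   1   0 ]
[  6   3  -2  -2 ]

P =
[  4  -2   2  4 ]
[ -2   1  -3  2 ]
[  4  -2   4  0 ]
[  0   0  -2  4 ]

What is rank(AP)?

First compute AP:
[[ -8,   4, -16,  16],
 [ -2,   1,   3, -10],
 [ 10,  -5,  -1,  22]]
Now row reduce the product.
R2 ← R2 − (1/4)·R1: [0, 0, 7, -14]
R3 ← R3 + (5/4)·R1: [0, 0, -21, 42]
R3 ← R3 + (3)·R2: [0, 0, 0, 0]
2 nonzero rows, so rank(AP) = 2.

2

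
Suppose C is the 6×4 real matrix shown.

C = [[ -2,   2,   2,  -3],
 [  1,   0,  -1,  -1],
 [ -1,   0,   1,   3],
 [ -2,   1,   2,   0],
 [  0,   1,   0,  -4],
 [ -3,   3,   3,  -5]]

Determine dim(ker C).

1

Row reduce to echelon form.
R2 ← R2 + (1/2)·R1: [0, 1, 0, -5/2]
R3 ← R3 − (1/2)·R1: [0, -1, 0, 9/2]
R4 ← R4 − R1: [0, -1, 0, 3]
R6 ← R6 − (3/2)·R1: [0, 0, 0, -1/2]
R3 ← R3 + R2: [0, 0, 0, 2]
R4 ← R4 + R2: [0, 0, 0, 1/2]
R5 ← R5 − R2: [0, 0, 0, -3/2]
R4 ← R4 − (1/4)·R3: [0, 0, 0, 0]
R5 ← R5 + (3/4)·R3: [0, 0, 0, 0]
R6 ← R6 + (1/4)·R3: [0, 0, 0, 0]
3 nonzero rows, so rank(C) = 3.
C has 4 columns; by rank–nullity, nullity = 4 − 3 = 1.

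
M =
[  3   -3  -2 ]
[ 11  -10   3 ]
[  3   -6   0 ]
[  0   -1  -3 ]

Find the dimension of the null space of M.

Row reduce to echelon form.
R2 ← R2 − (11/3)·R1: [0, 1, 31/3]
R3 ← R3 − R1: [0, -3, 2]
R3 ← R3 + (3)·R2: [0, 0, 33]
R4 ← R4 + R2: [0, 0, 22/3]
R4 ← R4 − (2/9)·R3: [0, 0, 0]
3 nonzero rows, so rank(M) = 3.
M has 3 columns; by rank–nullity, nullity = 3 − 3 = 0.

0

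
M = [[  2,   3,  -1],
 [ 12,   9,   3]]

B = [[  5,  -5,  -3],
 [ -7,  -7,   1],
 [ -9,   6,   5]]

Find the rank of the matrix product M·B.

First compute MB:
[[ -2, -37,  -8],
 [-30, -105, -12]]
Now row reduce the product.
R2 ← R2 − (15)·R1: [0, 450, 108]
2 nonzero rows, so rank(MB) = 2.

2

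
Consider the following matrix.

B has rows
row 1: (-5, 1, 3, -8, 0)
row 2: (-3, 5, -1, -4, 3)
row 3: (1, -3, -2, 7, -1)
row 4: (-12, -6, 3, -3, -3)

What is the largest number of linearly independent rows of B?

3

Row reduce to echelon form.
R2 ← R2 − (3/5)·R1: [0, 22/5, -14/5, 4/5, 3]
R3 ← R3 + (1/5)·R1: [0, -14/5, -7/5, 27/5, -1]
R4 ← R4 − (12/5)·R1: [0, -42/5, -21/5, 81/5, -3]
R3 ← R3 + (7/11)·R2: [0, 0, -35/11, 65/11, 10/11]
R4 ← R4 + (21/11)·R2: [0, 0, -105/11, 195/11, 30/11]
R4 ← R4 − (3)·R3: [0, 0, 0, 0, 0]
Echelon form has 3 nonzero rows, so rank(B) = 3.
The rank gives the maximum number of linearly independent rows: 3.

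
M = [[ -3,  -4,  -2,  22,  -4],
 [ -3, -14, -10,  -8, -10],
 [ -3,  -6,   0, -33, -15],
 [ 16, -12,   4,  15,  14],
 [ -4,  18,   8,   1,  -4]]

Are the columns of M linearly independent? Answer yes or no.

yes

Row reduce M to echelon form.
R2 ← R2 − R1: [0, -10, -8, -30, -6]
R3 ← R3 − R1: [0, -2, 2, -55, -11]
R4 ← R4 + (16/3)·R1: [0, -100/3, -20/3, 397/3, -22/3]
R5 ← R5 − (4/3)·R1: [0, 70/3, 32/3, -85/3, 4/3]
R3 ← R3 − (1/5)·R2: [0, 0, 18/5, -49, -49/5]
R4 ← R4 − (10/3)·R2: [0, 0, 20, 697/3, 38/3]
R5 ← R5 + (7/3)·R2: [0, 0, -8, -295/3, -38/3]
R4 ← R4 − (50/9)·R3: [0, 0, 0, 4541/9, 604/9]
R5 ← R5 + (20/9)·R3: [0, 0, 0, -1865/9, -310/9]
R5 ← R5 + (1865/4541)·R4: [0, 0, 0, 0, -31250/4541]
5 pivots among 5 columns.
Every column is a pivot column, so the columns are linearly independent.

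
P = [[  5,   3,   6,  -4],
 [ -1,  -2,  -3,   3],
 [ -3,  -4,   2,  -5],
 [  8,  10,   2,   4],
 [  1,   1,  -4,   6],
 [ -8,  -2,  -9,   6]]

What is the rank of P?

4

Row reduce to echelon form.
R2 ← R2 + (1/5)·R1: [0, -7/5, -9/5, 11/5]
R3 ← R3 + (3/5)·R1: [0, -11/5, 28/5, -37/5]
R4 ← R4 − (8/5)·R1: [0, 26/5, -38/5, 52/5]
R5 ← R5 − (1/5)·R1: [0, 2/5, -26/5, 34/5]
R6 ← R6 + (8/5)·R1: [0, 14/5, 3/5, -2/5]
R3 ← R3 − (11/7)·R2: [0, 0, 59/7, -76/7]
R4 ← R4 + (26/7)·R2: [0, 0, -100/7, 130/7]
R5 ← R5 + (2/7)·R2: [0, 0, -40/7, 52/7]
R6 ← R6 + (2)·R2: [0, 0, -3, 4]
R4 ← R4 + (100/59)·R3: [0, 0, 0, 10/59]
R5 ← R5 + (40/59)·R3: [0, 0, 0, 4/59]
R6 ← R6 + (21/59)·R3: [0, 0, 0, 8/59]
R5 ← R5 − (2/5)·R4: [0, 0, 0, 0]
R6 ← R6 − (4/5)·R4: [0, 0, 0, 0]
Echelon form has 4 nonzero rows, so rank(P) = 4.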